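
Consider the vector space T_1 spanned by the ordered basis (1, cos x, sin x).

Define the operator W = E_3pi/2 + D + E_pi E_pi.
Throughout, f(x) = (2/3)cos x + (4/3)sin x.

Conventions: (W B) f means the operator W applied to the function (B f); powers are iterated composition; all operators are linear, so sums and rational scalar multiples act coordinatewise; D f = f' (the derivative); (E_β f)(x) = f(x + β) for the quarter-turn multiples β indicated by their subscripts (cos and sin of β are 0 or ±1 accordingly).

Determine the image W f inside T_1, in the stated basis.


E_3pi/2 f = -(4/3)cos x + (2/3)sin x
D f = (4/3)cos x - (2/3)sin x
E_pi f = -(2/3)cos x - (4/3)sin x
E_pi E_pi f = (2/3)cos x + (4/3)sin x
(E_3pi/2 + D + E_pi E_pi) f = (2/3)cos x + (4/3)sin x

the image equals g(x) = (2/3)cos x + (4/3)sin x


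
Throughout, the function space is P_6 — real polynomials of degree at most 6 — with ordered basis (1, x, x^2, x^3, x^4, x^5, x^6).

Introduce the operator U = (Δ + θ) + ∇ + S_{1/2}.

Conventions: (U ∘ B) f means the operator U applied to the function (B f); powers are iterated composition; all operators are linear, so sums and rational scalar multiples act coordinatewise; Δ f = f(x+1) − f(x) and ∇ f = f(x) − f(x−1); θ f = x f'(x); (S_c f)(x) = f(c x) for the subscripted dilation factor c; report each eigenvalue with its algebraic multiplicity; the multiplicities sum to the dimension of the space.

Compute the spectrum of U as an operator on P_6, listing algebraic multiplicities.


image of 1: 1
image of x: (3/2)x + 2
image of x^2: (9/4)x^2 + 4x
image of x^3: (25/8)x^3 + 6x^2 + 2
image of x^4: (65/16)x^4 + 8x^3 + 8x
image of x^5: (161/32)x^5 + 10x^4 + 20x^2 + 2
image of x^6: (385/64)x^6 + 12x^5 + 40x^3 + 12x
the matrix is upper triangular; its diagonal is (1, 3/2, 9/4, 25/8, 65/16, 161/32, 385/64)
for a triangular matrix the eigenvalues are the diagonal entries, with algebraic multiplicity their repetition count

λ = 1 (multiplicity 1), λ = 3/2 (multiplicity 1), λ = 9/4 (multiplicity 1), λ = 25/8 (multiplicity 1), λ = 65/16 (multiplicity 1), λ = 161/32 (multiplicity 1), λ = 385/64 (multiplicity 1)


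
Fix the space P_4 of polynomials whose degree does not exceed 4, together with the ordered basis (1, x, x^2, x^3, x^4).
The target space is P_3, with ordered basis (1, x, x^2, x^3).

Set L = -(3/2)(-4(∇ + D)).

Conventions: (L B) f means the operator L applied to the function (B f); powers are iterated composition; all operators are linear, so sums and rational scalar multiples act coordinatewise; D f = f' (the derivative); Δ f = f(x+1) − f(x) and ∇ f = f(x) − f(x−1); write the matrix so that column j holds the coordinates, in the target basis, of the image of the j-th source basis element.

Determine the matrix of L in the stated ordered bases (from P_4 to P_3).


image of 1: 0
image of x: 12
image of x^2: 24x - 6
image of x^3: 36x^2 - 18x + 6
image of x^4: 48x^3 - 36x^2 + 24x - 6
each image's coordinates form column j of the matrix

the matrix is [[0, 12, -6, 6, -6]; [0, 0, 24, -18, 24]; [0, 0, 0, 36, -36]; [0, 0, 0, 0, 48]] (rows listed top to bottom)


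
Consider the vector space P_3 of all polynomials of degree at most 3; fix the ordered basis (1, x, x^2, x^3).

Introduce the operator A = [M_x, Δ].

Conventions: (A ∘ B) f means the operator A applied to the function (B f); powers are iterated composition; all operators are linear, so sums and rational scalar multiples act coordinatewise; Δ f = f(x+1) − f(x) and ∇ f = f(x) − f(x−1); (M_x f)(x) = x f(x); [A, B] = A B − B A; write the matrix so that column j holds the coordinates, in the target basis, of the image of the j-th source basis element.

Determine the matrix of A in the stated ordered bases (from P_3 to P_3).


image of 1: -1
image of x: -x - 1
image of x^2: -x^2 - 2x - 1
image of x^3: -x^3 - 3x^2 - 3x - 1
each image's coordinates form column j of the matrix

the matrix is [[-1, -1, -1, -1]; [0, -1, -2, -3]; [0, 0, -1, -3]; [0, 0, 0, -1]] (rows listed top to bottom)


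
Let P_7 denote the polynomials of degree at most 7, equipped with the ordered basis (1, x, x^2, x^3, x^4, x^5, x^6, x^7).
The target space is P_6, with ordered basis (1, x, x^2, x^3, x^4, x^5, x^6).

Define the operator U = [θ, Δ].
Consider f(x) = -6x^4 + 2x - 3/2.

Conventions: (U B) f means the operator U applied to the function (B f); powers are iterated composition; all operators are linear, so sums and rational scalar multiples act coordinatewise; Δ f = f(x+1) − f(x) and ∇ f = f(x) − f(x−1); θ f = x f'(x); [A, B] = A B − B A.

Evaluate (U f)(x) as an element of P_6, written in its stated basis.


Δ f = -24x^3 - 36x^2 - 24x - 4
θ Δ f = -72x^3 - 72x^2 - 24x
θ f = -24x^4 + 2x
Δ θ f = -96x^3 - 144x^2 - 96x - 22
[θ, Δ] f = 24x^3 + 72x^2 + 72x + 22

the image equals g(x) = 24x^3 + 72x^2 + 72x + 22


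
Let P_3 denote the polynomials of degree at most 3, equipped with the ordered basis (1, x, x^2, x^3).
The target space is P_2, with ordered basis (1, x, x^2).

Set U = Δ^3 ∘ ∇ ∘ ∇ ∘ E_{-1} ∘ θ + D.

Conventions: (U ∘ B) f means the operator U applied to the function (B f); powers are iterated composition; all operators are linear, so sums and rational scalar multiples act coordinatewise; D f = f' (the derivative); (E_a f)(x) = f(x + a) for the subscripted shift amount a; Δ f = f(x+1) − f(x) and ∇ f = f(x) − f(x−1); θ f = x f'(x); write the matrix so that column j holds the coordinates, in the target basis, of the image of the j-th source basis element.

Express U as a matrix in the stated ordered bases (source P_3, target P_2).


the matrix is [[0, 1, 0, 0]; [0, 0, 2, 0]; [0, 0, 0, 3]] (rows listed top to bottom)

image of 1: 0
image of x: 1
image of x^2: 2x
image of x^3: 3x^2
each image's coordinates form column j of the matrix


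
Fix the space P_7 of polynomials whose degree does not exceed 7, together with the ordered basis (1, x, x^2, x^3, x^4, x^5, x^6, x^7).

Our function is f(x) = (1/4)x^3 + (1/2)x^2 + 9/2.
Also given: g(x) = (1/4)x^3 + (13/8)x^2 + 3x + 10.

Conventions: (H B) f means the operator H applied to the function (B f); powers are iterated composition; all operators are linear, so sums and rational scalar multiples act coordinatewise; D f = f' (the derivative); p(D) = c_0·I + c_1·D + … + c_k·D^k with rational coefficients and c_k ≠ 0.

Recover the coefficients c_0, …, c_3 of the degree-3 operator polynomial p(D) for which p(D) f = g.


D^0 f = (1/4)x^3 + (1/2)x^2 + 9/2
D^1 f = (3/4)x^2 + x
D^2 f = (3/2)x + 1
D^3 f = 3/2
matching coefficients of g against c_0 f + c_1 Df + … from the top degree down determines the c_i
solution: c_0 = 1, c_1 = 3/2, c_2 = 1, c_3 = 3

c_0 = 1, c_1 = 3/2, c_2 = 1, c_3 = 3


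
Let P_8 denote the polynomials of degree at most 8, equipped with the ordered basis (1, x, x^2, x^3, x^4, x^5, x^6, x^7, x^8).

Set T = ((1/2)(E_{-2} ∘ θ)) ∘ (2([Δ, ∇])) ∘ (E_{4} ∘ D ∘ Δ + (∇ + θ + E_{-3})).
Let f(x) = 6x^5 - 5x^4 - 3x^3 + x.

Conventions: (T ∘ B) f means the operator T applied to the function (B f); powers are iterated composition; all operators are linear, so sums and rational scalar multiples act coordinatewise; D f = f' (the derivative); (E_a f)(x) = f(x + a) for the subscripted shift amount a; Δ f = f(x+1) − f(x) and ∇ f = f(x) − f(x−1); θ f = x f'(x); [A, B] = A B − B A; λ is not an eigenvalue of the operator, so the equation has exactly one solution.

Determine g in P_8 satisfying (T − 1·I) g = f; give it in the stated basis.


write g with unknown coordinates in the stated basis and equate coefficients in (T − 1·I) g = f
solving from the highest basis element down gives g = -6x^5 + 5x^4 + 3x^3 - x
check: T g = 0
so T g − 1·g = 6x^5 - 5x^4 - 3x^3 + x = f ✓

g(x) = -6x^5 + 5x^4 + 3x^3 - x


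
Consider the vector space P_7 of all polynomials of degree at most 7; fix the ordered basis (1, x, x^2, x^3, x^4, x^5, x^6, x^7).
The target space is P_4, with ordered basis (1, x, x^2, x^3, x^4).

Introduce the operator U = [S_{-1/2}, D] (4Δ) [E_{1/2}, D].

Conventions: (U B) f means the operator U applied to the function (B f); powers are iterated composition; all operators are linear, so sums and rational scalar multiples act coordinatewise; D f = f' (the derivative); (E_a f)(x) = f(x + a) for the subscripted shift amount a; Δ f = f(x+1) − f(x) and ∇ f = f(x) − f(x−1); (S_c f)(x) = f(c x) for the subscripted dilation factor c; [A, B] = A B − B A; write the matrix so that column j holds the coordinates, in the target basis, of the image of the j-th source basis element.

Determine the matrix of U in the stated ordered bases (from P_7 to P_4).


image of 1: 0
image of x: 0
image of x^2: 0
image of x^3: 0
image of x^4: 0
image of x^5: 0
image of x^6: 0
image of x^7: 0
each image's coordinates form column j of the matrix

the matrix is [[0, 0, 0, 0, 0, 0, 0, 0]; [0, 0, 0, 0, 0, 0, 0, 0]; [0, 0, 0, 0, 0, 0, 0, 0]; [0, 0, 0, 0, 0, 0, 0, 0]; [0, 0, 0, 0, 0, 0, 0, 0]] (rows listed top to bottom)


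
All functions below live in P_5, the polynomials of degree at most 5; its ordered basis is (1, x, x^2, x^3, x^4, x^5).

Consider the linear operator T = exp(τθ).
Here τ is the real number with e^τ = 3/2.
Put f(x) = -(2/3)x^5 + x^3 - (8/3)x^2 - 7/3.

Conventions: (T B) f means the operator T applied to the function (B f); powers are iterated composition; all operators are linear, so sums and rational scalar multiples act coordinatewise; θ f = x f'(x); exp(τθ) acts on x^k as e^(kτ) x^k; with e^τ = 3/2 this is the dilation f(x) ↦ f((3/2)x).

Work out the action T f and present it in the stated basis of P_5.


exp(τθ) x^k = e^(kτ) x^k; with e^τ = 3/2 this sends x^k to (3/2)^k x^k
x^2 ↦ 9/4 x^2
x^3 ↦ 27/8 x^3
x^5 ↦ 243/32 x^5
applying this coordinatewise to f: exp(τθ) f = -(81/16)x^5 + (27/8)x^3 - 6x^2 - 7/3

g(x) = -(81/16)x^5 + (27/8)x^3 - 6x^2 - 7/3


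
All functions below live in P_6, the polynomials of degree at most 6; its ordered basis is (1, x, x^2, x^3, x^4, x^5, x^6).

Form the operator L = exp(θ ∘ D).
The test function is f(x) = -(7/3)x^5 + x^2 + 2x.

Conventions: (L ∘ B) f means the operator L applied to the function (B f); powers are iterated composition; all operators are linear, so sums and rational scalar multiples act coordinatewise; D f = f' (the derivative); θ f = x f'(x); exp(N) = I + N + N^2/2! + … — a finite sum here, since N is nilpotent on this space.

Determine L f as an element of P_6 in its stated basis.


order-1 term: -(140/3)x^4 + 2x
order-2 term: -280x^3
order-3 term: -560x^2
order-4 term: -280x
the series for exp(θ ∘ D) f terminates at order 4
exp(θ ∘ D) f = -(7/3)x^5 - (140/3)x^4 - 280x^3 - 559x^2 - 276x

g(x) = -(7/3)x^5 - (140/3)x^4 - 280x^3 - 559x^2 - 276x


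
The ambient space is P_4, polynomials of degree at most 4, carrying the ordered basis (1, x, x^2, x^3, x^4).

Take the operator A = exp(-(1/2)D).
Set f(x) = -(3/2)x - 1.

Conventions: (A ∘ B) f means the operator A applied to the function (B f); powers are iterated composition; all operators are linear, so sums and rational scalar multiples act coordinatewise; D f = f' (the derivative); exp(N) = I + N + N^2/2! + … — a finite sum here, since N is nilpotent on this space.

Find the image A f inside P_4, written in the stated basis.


the result is g(x) = -(3/2)x - 1/4

order-1 term: 3/4
the series for exp(-(1/2)D) f terminates at order 1
exp(-(1/2)D) f = -(3/2)x - 1/4


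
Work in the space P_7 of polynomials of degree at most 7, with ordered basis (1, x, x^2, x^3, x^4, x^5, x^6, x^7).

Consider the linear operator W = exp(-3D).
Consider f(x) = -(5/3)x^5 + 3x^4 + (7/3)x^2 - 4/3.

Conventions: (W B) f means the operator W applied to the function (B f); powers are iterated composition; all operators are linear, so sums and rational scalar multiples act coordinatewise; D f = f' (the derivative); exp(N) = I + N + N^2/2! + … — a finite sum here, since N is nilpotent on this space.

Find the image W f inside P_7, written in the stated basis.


g(x) = -(5/3)x^5 + 28x^4 - 186x^3 + (1843/3)x^2 - 1013x + 2003/3

order-1 term: 25x^4 - 36x^3 - 14x
order-2 term: -150x^3 + 162x^2 + 21
order-3 term: 450x^2 - 324x
order-4 term: -675x + 243
order-5 term: 405
the series for exp(-3D) f terminates at order 5
exp(-3D) f = -(5/3)x^5 + 28x^4 - 186x^3 + (1843/3)x^2 - 1013x + 2003/3


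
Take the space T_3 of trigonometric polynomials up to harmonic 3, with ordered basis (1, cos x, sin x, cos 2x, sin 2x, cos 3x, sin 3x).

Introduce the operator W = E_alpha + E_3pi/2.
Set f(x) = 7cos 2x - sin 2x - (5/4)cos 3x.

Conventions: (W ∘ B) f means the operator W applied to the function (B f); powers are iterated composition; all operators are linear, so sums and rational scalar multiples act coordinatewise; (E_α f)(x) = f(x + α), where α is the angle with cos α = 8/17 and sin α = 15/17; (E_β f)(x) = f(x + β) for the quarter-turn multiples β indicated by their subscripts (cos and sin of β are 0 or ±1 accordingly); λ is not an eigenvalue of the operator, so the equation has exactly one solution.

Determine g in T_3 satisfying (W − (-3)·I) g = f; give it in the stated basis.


the result is g(x) = (351/89)cos 2x + (421/267)sin 2x - (9851/18980)cos 3x - (2209/9490)sin 3x

write g with unknown coordinates in the stated basis and equate coefficients in (W − (-3)·I) g = f
solving from the highest basis element down gives g = (351/89)cos 2x + (421/267)sin 2x - (9851/18980)cos 3x - (2209/9490)sin 3x
check: W g = -(430/89)cos 2x - (510/89)sin 2x + (1457/4745)cos 3x + (6627/9490)sin 3x
so W g − (-3)·g = 7cos 2x - sin 2x - (5/4)cos 3x = f ✓


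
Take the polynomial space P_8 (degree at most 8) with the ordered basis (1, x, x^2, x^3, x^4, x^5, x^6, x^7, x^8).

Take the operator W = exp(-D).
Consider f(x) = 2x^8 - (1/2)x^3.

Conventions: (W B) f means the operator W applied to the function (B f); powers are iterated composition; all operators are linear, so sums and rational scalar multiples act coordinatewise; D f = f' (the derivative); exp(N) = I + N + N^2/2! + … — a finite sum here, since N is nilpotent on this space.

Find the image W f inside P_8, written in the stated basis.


the result is g(x) = 2x^8 - 16x^7 + 56x^6 - 112x^5 + 140x^4 - (225/2)x^3 + (115/2)x^2 - (35/2)x + 5/2

order-1 term: -16x^7 + (3/2)x^2
order-2 term: 56x^6 - (3/2)x
order-3 term: -112x^5 + 1/2
order-4 term: 140x^4
order-5 term: -112x^3
order-6 term: 56x^2
order-7 term: -16x
order-8 term: 2
the series for exp(-D) f terminates at order 8
exp(-D) f = 2x^8 - 16x^7 + 56x^6 - 112x^5 + 140x^4 - (225/2)x^3 + (115/2)x^2 - (35/2)x + 5/2


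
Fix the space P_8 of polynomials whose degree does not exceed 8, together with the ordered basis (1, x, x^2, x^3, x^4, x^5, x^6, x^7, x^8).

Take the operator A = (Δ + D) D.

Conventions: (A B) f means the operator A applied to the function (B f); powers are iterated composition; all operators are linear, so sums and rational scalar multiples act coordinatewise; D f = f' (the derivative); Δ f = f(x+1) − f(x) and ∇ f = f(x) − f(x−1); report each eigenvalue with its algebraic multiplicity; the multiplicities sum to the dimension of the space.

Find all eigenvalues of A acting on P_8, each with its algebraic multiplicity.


image of 1: 0
image of x: 0
image of x^2: 4
image of x^3: 12x + 3
image of x^4: 24x^2 + 12x + 4
image of x^5: 40x^3 + 30x^2 + 20x + 5
image of x^6: 60x^4 + 60x^3 + 60x^2 + 30x + 6
image of x^7: 84x^5 + 105x^4 + 140x^3 + 105x^2 + 42x + 7
image of x^8: 112x^6 + 168x^5 + 280x^4 + 280x^3 + 168x^2 + 56x + 8
the matrix is upper triangular; its diagonal is (0, 0, 0, 0, 0, 0, 0, 0, 0)
for a triangular matrix the eigenvalues are the diagonal entries, with algebraic multiplicity their repetition count

λ = 0 (multiplicity 9)


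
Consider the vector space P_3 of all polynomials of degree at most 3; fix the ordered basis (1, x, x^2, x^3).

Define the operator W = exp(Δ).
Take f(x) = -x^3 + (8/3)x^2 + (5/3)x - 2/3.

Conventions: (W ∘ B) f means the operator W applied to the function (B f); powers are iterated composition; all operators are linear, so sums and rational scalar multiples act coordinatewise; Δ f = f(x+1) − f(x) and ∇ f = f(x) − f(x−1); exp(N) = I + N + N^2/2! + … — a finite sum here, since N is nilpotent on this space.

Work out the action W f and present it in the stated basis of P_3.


the result is g(x) = -x^3 - (1/3)x^2 + x + 4/3

order-1 term: -3x^2 + (7/3)x + 10/3
order-2 term: -3x - 1/3
order-3 term: -1
the series for exp(Δ) f terminates at order 3
exp(Δ) f = -x^3 - (1/3)x^2 + x + 4/3


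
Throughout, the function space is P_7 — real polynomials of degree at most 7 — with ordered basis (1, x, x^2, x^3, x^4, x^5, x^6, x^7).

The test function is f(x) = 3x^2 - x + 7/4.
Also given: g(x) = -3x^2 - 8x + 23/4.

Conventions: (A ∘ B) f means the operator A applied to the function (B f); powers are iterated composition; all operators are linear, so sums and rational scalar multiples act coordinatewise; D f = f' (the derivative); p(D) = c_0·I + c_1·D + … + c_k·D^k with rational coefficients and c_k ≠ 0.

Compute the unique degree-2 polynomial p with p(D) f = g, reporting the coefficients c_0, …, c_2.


D^0 f = 3x^2 - x + 7/4
D^1 f = 6x - 1
D^2 f = 6
matching coefficients of g against c_0 f + c_1 Df + … from the top degree down determines the c_i
solution: c_0 = -1, c_1 = -3/2, c_2 = 1

p(D) = -I − (3/2)·D + D^2, i.e. c_0 = -1, c_1 = -3/2, c_2 = 1


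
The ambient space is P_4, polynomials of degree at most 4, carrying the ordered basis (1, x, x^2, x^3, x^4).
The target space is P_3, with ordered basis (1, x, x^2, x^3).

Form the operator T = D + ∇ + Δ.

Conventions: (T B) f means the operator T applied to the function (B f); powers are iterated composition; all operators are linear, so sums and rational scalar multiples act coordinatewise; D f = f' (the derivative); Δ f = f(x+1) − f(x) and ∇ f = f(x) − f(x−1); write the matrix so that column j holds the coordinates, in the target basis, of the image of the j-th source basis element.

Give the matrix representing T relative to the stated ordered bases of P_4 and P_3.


image of 1: 0
image of x: 3
image of x^2: 6x
image of x^3: 9x^2 + 2
image of x^4: 12x^3 + 8x
each image's coordinates form column j of the matrix

the matrix is [[0, 3, 0, 2, 0]; [0, 0, 6, 0, 8]; [0, 0, 0, 9, 0]; [0, 0, 0, 0, 12]] (rows listed top to bottom)


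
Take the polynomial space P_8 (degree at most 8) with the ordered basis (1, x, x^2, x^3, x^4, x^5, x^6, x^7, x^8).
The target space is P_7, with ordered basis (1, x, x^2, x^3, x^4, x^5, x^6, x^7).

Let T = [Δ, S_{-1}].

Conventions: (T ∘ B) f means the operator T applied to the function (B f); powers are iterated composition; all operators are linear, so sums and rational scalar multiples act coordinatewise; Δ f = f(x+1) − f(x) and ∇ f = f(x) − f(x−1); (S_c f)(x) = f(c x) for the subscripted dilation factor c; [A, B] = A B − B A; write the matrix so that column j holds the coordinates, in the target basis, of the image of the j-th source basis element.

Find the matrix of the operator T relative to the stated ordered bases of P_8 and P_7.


image of 1: 0
image of x: -2
image of x^2: 4x
image of x^3: -6x^2 - 2
image of x^4: 8x^3 + 8x
image of x^5: -10x^4 - 20x^2 - 2
image of x^6: 12x^5 + 40x^3 + 12x
image of x^7: -14x^6 - 70x^4 - 42x^2 - 2
image of x^8: 16x^7 + 112x^5 + 112x^3 + 16x
each image's coordinates form column j of the matrix

the matrix is [[0, -2, 0, -2, 0, -2, 0, -2, 0]; [0, 0, 4, 0, 8, 0, 12, 0, 16]; [0, 0, 0, -6, 0, -20, 0, -42, 0]; [0, 0, 0, 0, 8, 0, 40, 0, 112]; [0, 0, 0, 0, 0, -10, 0, -70, 0]; [0, 0, 0, 0, 0, 0, 12, 0, 112]; [0, 0, 0, 0, 0, 0, 0, -14, 0]; [0, 0, 0, 0, 0, 0, 0, 0, 16]] (rows listed top to bottom)


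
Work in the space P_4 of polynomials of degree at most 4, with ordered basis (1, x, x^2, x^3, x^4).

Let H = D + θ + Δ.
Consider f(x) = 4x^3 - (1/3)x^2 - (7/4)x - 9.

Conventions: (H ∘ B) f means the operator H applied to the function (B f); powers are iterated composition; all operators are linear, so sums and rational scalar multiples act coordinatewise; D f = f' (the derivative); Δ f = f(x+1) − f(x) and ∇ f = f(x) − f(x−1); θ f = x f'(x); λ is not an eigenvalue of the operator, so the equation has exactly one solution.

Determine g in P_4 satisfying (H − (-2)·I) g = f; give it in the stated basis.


write g with unknown coordinates in the stated basis and equate coefficients in (H − (-2)·I) g = f
solving from the highest basis element down gives g = (4/5)x^3 - (77/60)x^2 + (59/180)x - 1651/360
check: H g = (12/5)x^3 + (67/30)x^2 - (433/180)x + 31/180
so H g − (-2)·g = 4x^3 - (1/3)x^2 - (7/4)x - 9 = f ✓

g(x) = (4/5)x^3 - (77/60)x^2 + (59/180)x - 1651/360


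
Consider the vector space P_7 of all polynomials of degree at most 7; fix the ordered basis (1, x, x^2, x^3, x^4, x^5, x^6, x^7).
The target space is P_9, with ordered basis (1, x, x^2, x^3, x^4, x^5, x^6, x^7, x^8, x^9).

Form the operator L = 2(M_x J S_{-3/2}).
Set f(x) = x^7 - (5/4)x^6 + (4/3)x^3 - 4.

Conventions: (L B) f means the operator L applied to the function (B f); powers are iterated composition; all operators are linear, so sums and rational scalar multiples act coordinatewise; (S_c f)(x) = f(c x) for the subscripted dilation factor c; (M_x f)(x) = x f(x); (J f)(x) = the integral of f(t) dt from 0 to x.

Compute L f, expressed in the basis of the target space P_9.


the result is g(x) = -(2187/512)x^9 - (3645/896)x^8 - (9/4)x^5 - 8x^2

S_{-3/2} f = -(2187/128)x^7 - (3645/256)x^6 - (9/2)x^3 - 4
J S_{-3/2} f = -(2187/1024)x^8 - (3645/1792)x^7 - (9/8)x^4 - 4x
M_x (J S_{-3/2}) f = -(2187/1024)x^9 - (3645/1792)x^8 - (9/8)x^5 - 4x^2
(2(M_x J S_{-3/2})) f = -(2187/512)x^9 - (3645/896)x^8 - (9/4)x^5 - 8x^2


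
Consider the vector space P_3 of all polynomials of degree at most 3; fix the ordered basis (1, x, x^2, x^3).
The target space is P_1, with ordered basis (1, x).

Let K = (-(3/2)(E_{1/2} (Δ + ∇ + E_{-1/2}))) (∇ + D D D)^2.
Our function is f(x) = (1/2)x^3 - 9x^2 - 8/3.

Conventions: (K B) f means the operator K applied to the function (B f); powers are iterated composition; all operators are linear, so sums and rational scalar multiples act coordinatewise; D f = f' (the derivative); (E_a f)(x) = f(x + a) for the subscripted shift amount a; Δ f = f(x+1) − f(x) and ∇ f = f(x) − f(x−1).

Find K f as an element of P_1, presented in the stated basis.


the image equals g(x) = -(9/2)x + 45/2

∇ f = (3/2)x^2 - (39/2)x + 19/2
D f = (3/2)x^2 - 18x
D D f = 3x - 18
D D D f = 3
(∇ + D D D) f = (3/2)x^2 - (39/2)x + 25/2
∇ (∇ + D D D) f = 3x - 21
D (∇ + D D D) f = 3x - 39/2
D D (∇ + D D D) f = 3
D D D (∇ + D D D) f = 0
(∇ + D D D) (∇ + D D D) f = 3x - 21
Δ (∇ + D D D)^2 f = 3
∇ (∇ + D D D)^2 f = 3
E_{-1/2} (∇ + D D D)^2 f = 3x - 45/2
(Δ + ∇ + E_{-1/2}) (∇ + D D D)^2 f = 3x - 33/2
E_{1/2} (Δ + ∇ + E_{-1/2}) (∇ + D D D)^2 f = 3x - 15
(-(3/2)(E_{1/2} (Δ + ∇ + E_{-1/2}))) (∇ + D D D)^2 f = -(9/2)x + 45/2


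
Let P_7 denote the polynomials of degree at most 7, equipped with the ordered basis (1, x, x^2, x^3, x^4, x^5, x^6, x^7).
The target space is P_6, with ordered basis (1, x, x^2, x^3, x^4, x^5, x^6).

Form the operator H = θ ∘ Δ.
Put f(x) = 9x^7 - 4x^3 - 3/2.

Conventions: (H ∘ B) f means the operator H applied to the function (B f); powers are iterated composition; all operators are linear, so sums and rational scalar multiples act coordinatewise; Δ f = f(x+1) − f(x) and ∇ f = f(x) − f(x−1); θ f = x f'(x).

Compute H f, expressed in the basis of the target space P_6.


Δ f = 63x^6 + 189x^5 + 315x^4 + 315x^3 + 177x^2 + 51x + 5
θ Δ f = 378x^6 + 945x^5 + 1260x^4 + 945x^3 + 354x^2 + 51x

g(x) = 378x^6 + 945x^5 + 1260x^4 + 945x^3 + 354x^2 + 51x


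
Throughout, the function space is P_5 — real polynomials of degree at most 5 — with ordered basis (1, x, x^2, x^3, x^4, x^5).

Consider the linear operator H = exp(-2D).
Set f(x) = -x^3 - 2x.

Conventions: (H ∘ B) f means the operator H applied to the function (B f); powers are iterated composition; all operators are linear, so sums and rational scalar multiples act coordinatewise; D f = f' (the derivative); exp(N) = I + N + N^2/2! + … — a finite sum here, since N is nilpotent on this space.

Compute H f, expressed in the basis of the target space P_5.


order-1 term: 6x^2 + 4
order-2 term: -12x
order-3 term: 8
the series for exp(-2D) f terminates at order 3
exp(-2D) f = -x^3 + 6x^2 - 14x + 12

the image equals g(x) = -x^3 + 6x^2 - 14x + 12


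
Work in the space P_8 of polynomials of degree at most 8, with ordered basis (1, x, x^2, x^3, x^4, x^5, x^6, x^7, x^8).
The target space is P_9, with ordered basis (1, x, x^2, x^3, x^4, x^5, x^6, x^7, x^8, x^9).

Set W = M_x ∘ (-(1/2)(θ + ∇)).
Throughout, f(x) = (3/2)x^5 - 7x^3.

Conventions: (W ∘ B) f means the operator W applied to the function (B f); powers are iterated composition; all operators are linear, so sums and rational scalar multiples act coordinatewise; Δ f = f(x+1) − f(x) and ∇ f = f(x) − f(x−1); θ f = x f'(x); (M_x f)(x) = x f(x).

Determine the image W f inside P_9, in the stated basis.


θ f = (15/2)x^5 - 21x^3
∇ f = (15/2)x^4 - 15x^3 - 6x^2 + (27/2)x - 11/2
(θ + ∇) f = (15/2)x^5 + (15/2)x^4 - 36x^3 - 6x^2 + (27/2)x - 11/2
(-(1/2)(θ + ∇)) f = -(15/4)x^5 - (15/4)x^4 + 18x^3 + 3x^2 - (27/4)x + 11/4
M_x (-(1/2)(θ + ∇)) f = -(15/4)x^6 - (15/4)x^5 + 18x^4 + 3x^3 - (27/4)x^2 + (11/4)x

the image equals g(x) = -(15/4)x^6 - (15/4)x^5 + 18x^4 + 3x^3 - (27/4)x^2 + (11/4)x


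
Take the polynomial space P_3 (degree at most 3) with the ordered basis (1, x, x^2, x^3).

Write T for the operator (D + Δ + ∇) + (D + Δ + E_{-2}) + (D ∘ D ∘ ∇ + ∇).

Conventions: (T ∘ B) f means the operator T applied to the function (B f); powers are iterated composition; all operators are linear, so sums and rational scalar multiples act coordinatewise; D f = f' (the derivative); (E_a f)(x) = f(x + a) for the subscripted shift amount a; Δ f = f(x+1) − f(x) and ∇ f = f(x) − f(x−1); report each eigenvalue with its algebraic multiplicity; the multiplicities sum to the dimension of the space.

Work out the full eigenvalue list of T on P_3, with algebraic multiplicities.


image of 1: 1
image of x: x + 4
image of x^2: x^2 + 8x + 4
image of x^3: x^3 + 12x^2 + 12x + 2
the matrix is upper triangular; its diagonal is (1, 1, 1, 1)
for a triangular matrix the eigenvalues are the diagonal entries, with algebraic multiplicity their repetition count

λ = 1 (multiplicity 4)


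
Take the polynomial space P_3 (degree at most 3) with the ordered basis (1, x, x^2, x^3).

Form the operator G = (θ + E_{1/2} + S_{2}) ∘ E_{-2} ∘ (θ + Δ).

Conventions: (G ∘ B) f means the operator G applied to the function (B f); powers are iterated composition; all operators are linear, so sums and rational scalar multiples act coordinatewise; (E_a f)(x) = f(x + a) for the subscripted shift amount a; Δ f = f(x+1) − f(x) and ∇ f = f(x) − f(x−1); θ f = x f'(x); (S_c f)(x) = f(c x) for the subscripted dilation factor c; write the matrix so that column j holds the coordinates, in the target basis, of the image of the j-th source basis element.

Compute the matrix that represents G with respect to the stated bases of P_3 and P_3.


image of 1: 0
image of x: 4x - 3/2
image of x^2: 14x^2 - 22x + 15/2
image of x^3: 36x^3 - (201/2)x^2 + (381/4)x - 191/8
each image's coordinates form column j of the matrix

the matrix is [[0, -3/2, 15/2, -191/8]; [0, 4, -22, 381/4]; [0, 0, 14, -201/2]; [0, 0, 0, 36]] (rows listed top to bottom)


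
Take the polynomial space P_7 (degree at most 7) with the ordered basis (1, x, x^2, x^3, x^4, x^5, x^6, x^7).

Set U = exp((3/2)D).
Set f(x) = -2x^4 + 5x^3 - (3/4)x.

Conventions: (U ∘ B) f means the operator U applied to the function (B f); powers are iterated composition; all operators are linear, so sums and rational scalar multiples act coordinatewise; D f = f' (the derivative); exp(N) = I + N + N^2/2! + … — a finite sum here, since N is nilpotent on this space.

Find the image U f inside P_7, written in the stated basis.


the image equals g(x) = -2x^4 - 7x^3 - (9/2)x^2 + 6x + 45/8

order-1 term: -12x^3 + (45/2)x^2 - 9/8
order-2 term: -27x^2 + (135/4)x
order-3 term: -27x + 135/8
order-4 term: -81/8
the series for exp((3/2)D) f terminates at order 4
exp((3/2)D) f = -2x^4 - 7x^3 - (9/2)x^2 + 6x + 45/8


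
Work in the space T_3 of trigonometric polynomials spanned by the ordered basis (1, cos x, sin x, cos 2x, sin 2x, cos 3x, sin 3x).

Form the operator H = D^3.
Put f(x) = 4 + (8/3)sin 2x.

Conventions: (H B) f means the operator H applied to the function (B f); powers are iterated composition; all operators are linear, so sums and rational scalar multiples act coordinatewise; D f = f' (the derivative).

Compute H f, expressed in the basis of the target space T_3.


g(x) = -(64/3)cos 2x

D f = (16/3)cos 2x
D D f = -(32/3)sin 2x
D D D f = -(64/3)cos 2x


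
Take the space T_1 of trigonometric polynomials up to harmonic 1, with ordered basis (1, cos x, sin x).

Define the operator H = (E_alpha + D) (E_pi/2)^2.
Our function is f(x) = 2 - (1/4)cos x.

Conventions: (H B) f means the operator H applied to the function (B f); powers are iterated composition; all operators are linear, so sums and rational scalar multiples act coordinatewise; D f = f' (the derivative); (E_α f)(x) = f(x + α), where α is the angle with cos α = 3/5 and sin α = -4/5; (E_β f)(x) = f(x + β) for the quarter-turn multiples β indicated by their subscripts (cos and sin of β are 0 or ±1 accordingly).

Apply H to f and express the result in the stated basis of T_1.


E_pi/2 f = 2 + (1/4)sin x
E_pi/2 E_pi/2 f = 2 + (1/4)cos x
E_alpha (E_pi/2)^2 f = 2 + (3/20)cos x + (1/5)sin x
D (E_pi/2)^2 f = -(1/4)sin x
(E_alpha + D) (E_pi/2)^2 f = 2 + (3/20)cos x - (1/20)sin x

the result is g(x) = 2 + (3/20)cos x - (1/20)sin x


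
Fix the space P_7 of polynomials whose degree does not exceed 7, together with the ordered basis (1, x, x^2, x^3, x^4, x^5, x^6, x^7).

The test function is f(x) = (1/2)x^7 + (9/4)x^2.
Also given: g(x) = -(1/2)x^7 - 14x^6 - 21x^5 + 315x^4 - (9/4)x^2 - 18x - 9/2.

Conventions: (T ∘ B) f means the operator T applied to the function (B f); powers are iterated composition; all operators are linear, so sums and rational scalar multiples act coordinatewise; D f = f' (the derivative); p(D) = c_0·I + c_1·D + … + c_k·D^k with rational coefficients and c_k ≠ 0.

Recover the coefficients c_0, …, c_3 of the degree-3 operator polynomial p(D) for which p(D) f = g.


D^0 f = (1/2)x^7 + (9/4)x^2
D^1 f = (7/2)x^6 + (9/2)x
D^2 f = 21x^5 + 9/2
D^3 f = 105x^4
matching coefficients of g against c_0 f + c_1 Df + … from the top degree down determines the c_i
solution: c_0 = -1, c_1 = -4, c_2 = -1, c_3 = 3

p(D) = -I − 4·D − D^2 + 3·D^3, i.e. c_0 = -1, c_1 = -4, c_2 = -1, c_3 = 3


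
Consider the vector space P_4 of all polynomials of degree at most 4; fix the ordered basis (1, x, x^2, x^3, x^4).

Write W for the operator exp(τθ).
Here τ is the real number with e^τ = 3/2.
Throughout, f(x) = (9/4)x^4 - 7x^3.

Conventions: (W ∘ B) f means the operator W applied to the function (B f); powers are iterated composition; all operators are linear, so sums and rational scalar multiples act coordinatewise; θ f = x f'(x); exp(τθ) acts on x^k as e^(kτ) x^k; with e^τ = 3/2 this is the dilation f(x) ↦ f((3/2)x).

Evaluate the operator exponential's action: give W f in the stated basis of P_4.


exp(τθ) x^k = e^(kτ) x^k; with e^τ = 3/2 this sends x^k to (3/2)^k x^k
x^3 ↦ 27/8 x^3
x^4 ↦ 81/16 x^4
applying this coordinatewise to f: exp(τθ) f = (729/64)x^4 - (189/8)x^3

g(x) = (729/64)x^4 - (189/8)x^3


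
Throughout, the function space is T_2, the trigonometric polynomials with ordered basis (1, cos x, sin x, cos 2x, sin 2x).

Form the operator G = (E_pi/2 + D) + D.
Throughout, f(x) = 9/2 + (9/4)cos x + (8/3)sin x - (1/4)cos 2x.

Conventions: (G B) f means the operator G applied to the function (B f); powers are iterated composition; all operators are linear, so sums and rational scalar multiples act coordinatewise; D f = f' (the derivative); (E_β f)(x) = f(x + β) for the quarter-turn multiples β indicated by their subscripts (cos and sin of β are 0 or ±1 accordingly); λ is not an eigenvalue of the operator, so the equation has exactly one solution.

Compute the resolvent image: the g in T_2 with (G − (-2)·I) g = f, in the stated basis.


write g with unknown coordinates in the stated basis and equate coefficients in (G − (-2)·I) g = f
solving from the highest basis element down gives g = 3/2 - (7/26)cos x + (145/156)sin x - (1/68)cos 2x - (1/17)sin 2x
check: G g = 3/2 + (145/52)cos x + (21/26)sin x - (15/68)cos 2x + (2/17)sin 2x
so G g − (-2)·g = 9/2 + (9/4)cos x + (8/3)sin x - (1/4)cos 2x = f ✓

the result is g(x) = 3/2 - (7/26)cos x + (145/156)sin x - (1/68)cos 2x - (1/17)sin 2x


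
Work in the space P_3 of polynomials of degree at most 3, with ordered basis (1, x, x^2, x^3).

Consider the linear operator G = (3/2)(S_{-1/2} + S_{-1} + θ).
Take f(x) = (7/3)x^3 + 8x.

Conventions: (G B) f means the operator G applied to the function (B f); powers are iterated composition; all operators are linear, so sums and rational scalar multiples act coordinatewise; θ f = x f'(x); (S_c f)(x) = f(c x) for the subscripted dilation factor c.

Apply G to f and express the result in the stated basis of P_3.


S_{-1/2} f = -(7/24)x^3 - 4x
S_{-1} f = -(7/3)x^3 - 8x
θ f = 7x^3 + 8x
(S_{-1/2} + S_{-1} + θ) f = (35/8)x^3 - 4x
((3/2)(S_{-1/2} + S_{-1} + θ)) f = (105/16)x^3 - 6x

the image equals g(x) = (105/16)x^3 - 6x


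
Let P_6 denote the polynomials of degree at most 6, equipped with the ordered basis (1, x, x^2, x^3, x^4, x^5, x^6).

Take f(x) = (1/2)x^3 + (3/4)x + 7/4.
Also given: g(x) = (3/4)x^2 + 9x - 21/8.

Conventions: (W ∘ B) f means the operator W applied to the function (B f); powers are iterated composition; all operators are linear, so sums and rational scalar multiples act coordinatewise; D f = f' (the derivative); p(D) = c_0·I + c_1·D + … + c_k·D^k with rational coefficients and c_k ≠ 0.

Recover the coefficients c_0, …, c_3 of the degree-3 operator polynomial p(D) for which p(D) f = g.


D^0 f = (1/2)x^3 + (3/4)x + 7/4
D^1 f = (3/2)x^2 + 3/4
D^2 f = 3x
D^3 f = 3
matching coefficients of g against c_0 f + c_1 Df + … from the top degree down determines the c_i
solution: c_0 = 0, c_1 = 1/2, c_2 = 3, c_3 = -1

c_0 = 0, c_1 = 1/2, c_2 = 3, c_3 = -1


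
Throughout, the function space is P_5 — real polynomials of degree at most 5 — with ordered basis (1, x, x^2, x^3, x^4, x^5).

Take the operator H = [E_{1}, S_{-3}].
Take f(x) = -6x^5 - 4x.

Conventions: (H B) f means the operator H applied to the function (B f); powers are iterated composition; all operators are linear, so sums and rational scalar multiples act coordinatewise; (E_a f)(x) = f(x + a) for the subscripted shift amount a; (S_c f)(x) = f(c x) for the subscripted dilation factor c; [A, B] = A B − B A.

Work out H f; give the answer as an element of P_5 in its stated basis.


g(x) = 9720x^4 + 12960x^3 + 15120x^2 + 7200x + 1480

S_{-3} f = 1458x^5 + 12x
E_{1} S_{-3} f = 1458x^5 + 7290x^4 + 14580x^3 + 14580x^2 + 7302x + 1470
E_{1} f = -6x^5 - 30x^4 - 60x^3 - 60x^2 - 34x - 10
S_{-3} E_{1} f = 1458x^5 - 2430x^4 + 1620x^3 - 540x^2 + 102x - 10
[E_{1}, S_{-3}] f = 9720x^4 + 12960x^3 + 15120x^2 + 7200x + 1480


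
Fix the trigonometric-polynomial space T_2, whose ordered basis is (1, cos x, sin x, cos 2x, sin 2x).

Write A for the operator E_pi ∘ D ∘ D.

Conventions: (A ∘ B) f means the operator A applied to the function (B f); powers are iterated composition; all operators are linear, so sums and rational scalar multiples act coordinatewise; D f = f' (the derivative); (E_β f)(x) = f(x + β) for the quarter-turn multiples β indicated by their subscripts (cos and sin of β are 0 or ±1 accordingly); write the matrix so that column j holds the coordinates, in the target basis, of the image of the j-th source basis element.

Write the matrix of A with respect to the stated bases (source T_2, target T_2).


image of 1: 0
image of cos x: cos x
image of sin x: sin x
image of cos 2x: -4cos 2x
image of sin 2x: -4sin 2x
each image's coordinates form column j of the matrix

the matrix is [[0, 0, 0, 0, 0]; [0, 1, 0, 0, 0]; [0, 0, 1, 0, 0]; [0, 0, 0, -4, 0]; [0, 0, 0, 0, -4]] (rows listed top to bottom)


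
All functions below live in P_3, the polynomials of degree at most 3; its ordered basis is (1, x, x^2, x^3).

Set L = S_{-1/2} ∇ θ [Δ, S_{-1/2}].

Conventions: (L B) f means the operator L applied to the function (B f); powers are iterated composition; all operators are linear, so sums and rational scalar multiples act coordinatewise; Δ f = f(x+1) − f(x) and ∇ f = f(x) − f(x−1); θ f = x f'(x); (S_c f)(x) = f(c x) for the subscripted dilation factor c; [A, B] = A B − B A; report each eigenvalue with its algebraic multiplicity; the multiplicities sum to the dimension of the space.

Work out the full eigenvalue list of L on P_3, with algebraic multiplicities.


image of 1: 0
image of x: 0
image of x^2: 3/2
image of x^3: (9/4)x + 27/8
the matrix is upper triangular; its diagonal is (0, 0, 0, 0)
for a triangular matrix the eigenvalues are the diagonal entries, with algebraic multiplicity their repetition count

λ = 0 (multiplicity 4)


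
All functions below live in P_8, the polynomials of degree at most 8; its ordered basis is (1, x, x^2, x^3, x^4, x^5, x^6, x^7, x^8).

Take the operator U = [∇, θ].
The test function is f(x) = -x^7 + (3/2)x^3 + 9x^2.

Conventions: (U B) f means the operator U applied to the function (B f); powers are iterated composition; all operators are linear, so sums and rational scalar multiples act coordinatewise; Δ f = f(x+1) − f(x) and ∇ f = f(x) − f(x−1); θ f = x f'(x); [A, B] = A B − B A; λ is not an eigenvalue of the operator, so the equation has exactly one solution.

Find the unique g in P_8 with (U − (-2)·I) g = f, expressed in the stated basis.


the image equals g(x) = -(1/2)x^7 + (7/4)x^6 - (63/4)x^5 + (735/8)x^4 - 428x^3 + (6051/4)x^2 - (14169/4)x + 4156

write g with unknown coordinates in the stated basis and equate coefficients in (U − (-2)·I) g = f
solving from the highest basis element down gives g = -(1/2)x^7 + (7/4)x^6 - (63/4)x^5 + (735/8)x^4 - 428x^3 + (6051/4)x^2 - (14169/4)x + 4156
check: U g = -(7/2)x^6 + (63/2)x^5 - (735/4)x^4 + (1715/2)x^3 - (6033/2)x^2 + (14169/2)x - 8312
so U g − (-2)·g = -x^7 + (3/2)x^3 + 9x^2 = f ✓


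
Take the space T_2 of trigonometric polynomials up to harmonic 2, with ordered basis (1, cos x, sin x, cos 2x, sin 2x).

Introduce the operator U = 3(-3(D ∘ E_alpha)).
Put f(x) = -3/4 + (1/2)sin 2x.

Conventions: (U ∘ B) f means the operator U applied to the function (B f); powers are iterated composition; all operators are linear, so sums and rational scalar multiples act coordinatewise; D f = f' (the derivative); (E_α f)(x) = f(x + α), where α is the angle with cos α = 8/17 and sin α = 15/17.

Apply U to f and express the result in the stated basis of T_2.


E_alpha f = -3/4 + (120/289)cos 2x - (161/578)sin 2x
D E_alpha f = -(161/289)cos 2x - (240/289)sin 2x
(-3(D ∘ E_alpha)) f = (483/289)cos 2x + (720/289)sin 2x
(3(-3(D ∘ E_alpha))) f = (1449/289)cos 2x + (2160/289)sin 2x

the result is g(x) = (1449/289)cos 2x + (2160/289)sin 2x


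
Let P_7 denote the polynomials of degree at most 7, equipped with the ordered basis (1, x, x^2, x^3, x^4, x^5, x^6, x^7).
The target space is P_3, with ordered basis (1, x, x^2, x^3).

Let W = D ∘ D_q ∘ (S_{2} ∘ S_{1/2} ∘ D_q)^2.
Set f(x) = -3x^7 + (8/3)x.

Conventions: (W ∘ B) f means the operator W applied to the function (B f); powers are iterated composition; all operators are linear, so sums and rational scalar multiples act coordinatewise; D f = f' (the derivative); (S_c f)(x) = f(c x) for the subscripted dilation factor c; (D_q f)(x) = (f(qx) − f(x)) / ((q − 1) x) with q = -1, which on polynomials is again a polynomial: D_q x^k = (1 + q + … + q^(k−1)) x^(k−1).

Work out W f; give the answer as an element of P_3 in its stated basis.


D_q f = -3x^6 + 8/3
S_{1/2} D_q f = -(3/64)x^6 + 8/3
S_{2} S_{1/2} D_q f = -3x^6 + 8/3
D_q (S_{2} ∘ S_{1/2} ∘ D_q) f = 0
S_{1/2} D_q (S_{2} ∘ S_{1/2} ∘ D_q) f = 0
S_{2} S_{1/2} D_q (S_{2} ∘ S_{1/2} ∘ D_q) f = 0
D_q (S_{2} ∘ S_{1/2} ∘ D_q)^2 f = 0
D D_q (S_{2} ∘ S_{1/2} ∘ D_q)^2 f = 0

the image equals g(x) = 0
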